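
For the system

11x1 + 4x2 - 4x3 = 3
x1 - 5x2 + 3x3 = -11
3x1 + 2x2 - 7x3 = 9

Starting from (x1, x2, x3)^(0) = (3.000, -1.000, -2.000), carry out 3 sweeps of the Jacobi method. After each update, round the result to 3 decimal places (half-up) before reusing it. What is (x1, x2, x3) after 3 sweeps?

Iteration 1:
  x1 = (3 - (4)·-1.000 - (-4)·-2.000) / (11) = -0.091
  x2 = (-11 - (1)·3.000 - (3)·-2.000) / (-5) = 1.600
  x3 = (9 - (3)·3.000 - (2)·-1.000) / (-7) = -0.286
Iteration 2:
  x1 = (3 - (4)·1.600 - (-4)·-0.286) / (11) = -0.413
  x2 = (-11 - (1)·-0.091 - (3)·-0.286) / (-5) = 2.010
  x3 = (9 - (3)·-0.091 - (2)·1.600) / (-7) = -0.868
Iteration 3:
  x1 = (3 - (4)·2.010 - (-4)·-0.868) / (11) = -0.774
  x2 = (-11 - (1)·-0.413 - (3)·-0.868) / (-5) = 1.597
  x3 = (9 - (3)·-0.413 - (2)·2.010) / (-7) = -0.888

(-0.774, 1.597, -0.888)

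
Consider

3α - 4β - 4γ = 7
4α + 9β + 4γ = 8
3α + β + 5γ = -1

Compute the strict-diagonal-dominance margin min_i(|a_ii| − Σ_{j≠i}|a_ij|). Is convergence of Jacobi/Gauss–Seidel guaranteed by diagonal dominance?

row 1: |3| − (4+4) = -5
row 2: |9| − (4+4) = 1
row 3: |5| − (3+1) = 1
minimum over rows = -5 → not strictly diagonally dominant

-5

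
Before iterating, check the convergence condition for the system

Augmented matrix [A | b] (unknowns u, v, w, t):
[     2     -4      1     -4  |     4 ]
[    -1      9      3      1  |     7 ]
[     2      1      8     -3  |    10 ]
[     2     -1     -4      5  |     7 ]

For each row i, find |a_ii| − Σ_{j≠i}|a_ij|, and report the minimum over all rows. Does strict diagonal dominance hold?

-7

row 1: |2| − (4+1+4) = -7
row 2: |9| − (1+3+1) = 4
row 3: |8| − (2+1+3) = 2
row 4: |5| − (2+1+4) = -2
minimum over rows = -7 → not strictly diagonally dominant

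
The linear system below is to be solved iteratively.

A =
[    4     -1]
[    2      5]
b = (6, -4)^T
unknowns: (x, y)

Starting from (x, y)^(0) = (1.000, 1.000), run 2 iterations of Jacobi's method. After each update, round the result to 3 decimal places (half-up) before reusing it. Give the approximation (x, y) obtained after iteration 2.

Iteration 1:
  x = (6 - (-1)·1.000) / (4) = 1.750
  y = (-4 - (2)·1.000) / (5) = -1.200
Iteration 2:
  x = (6 - (-1)·-1.200) / (4) = 1.200
  y = (-4 - (2)·1.750) / (5) = -1.500

(1.200, -1.500)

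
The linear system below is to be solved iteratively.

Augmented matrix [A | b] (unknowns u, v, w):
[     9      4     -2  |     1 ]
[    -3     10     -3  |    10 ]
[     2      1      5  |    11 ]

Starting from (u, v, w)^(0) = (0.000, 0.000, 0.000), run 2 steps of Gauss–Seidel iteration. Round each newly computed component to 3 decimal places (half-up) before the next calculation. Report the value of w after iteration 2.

1.844

Iteration 1:
  u = (1 - (4)·0.000 - (-2)·0.000) / (9) = 0.111
  v = (10 - (-3)·0.111 - (-3)·0.000) / (10) = 1.033
  w = (11 - (2)·0.111 - (1)·1.033) / (5) = 1.949
Iteration 2:
  u = (1 - (4)·1.033 - (-2)·1.949) / (9) = 0.085
  v = (10 - (-3)·0.085 - (-3)·1.949) / (10) = 1.610
  w = (11 - (2)·0.085 - (1)·1.610) / (5) = 1.844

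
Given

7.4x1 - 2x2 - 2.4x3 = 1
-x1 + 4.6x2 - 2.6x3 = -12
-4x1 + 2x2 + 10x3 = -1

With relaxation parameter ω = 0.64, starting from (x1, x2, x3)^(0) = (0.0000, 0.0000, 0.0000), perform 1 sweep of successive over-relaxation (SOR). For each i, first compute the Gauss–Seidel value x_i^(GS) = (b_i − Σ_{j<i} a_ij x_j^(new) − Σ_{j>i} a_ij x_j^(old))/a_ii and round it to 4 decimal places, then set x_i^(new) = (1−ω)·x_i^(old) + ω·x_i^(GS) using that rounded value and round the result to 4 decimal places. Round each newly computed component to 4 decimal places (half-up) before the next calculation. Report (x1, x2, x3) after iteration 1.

(0.0865, -1.6575, 0.1703)

Iteration 1:
  x1: GS value = (1 - (-2)·0.0000 - (-2.4)·0.0000) / (7.4) = 0.1351;  x1 ← (1−ω)·0.0000 + ω·0.1351 = 0.0865
  x2: GS value = (-12 - (-1)·0.0865 - (-2.6)·0.0000) / (4.6) = -2.5899;  x2 ← (1−ω)·0.0000 + ω·-2.5899 = -1.6575
  x3: GS value = (-1 - (-4)·0.0865 - (2)·-1.6575) / (10) = 0.2661;  x3 ← (1−ω)·0.0000 + ω·0.2661 = 0.1703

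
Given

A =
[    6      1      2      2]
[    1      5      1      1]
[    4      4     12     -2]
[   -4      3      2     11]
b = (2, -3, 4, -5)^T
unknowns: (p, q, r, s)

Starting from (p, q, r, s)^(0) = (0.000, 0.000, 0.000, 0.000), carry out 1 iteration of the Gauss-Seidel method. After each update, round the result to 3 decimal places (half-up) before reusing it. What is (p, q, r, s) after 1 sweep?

Iteration 1:
  p = (2 - (1)·0.000 - (2)·0.000 - (2)·0.000) / (6) = 0.333
  q = (-3 - (1)·0.333 - (1)·0.000 - (1)·0.000) / (5) = -0.667
  r = (4 - (4)·0.333 - (4)·-0.667 - (-2)·0.000) / (12) = 0.445
  s = (-5 - (-4)·0.333 - (3)·-0.667 - (2)·0.445) / (11) = -0.232

(0.333, -0.667, 0.445, -0.232)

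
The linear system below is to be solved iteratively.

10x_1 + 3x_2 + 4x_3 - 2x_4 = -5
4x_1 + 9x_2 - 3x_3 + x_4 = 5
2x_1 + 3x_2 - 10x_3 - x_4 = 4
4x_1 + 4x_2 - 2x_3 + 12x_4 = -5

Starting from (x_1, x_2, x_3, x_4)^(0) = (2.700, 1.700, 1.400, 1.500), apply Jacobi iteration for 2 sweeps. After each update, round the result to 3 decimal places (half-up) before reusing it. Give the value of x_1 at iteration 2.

-0.927

Iteration 1:
  x_1 = (-5 - (3)·1.700 - (4)·1.400 - (-2)·1.500) / (10) = -1.270
  x_2 = (5 - (4)·2.700 - (-3)·1.400 - (1)·1.500) / (9) = -0.344
  x_3 = (4 - (2)·2.700 - (3)·1.700 - (-1)·1.500) / (-10) = 0.500
  x_4 = (-5 - (4)·2.700 - (4)·1.700 - (-2)·1.400) / (12) = -1.650
Iteration 2:
  x_1 = (-5 - (3)·-0.344 - (4)·0.500 - (-2)·-1.650) / (10) = -0.927
  x_2 = (5 - (4)·-1.270 - (-3)·0.500 - (1)·-1.650) / (9) = 1.470
  x_3 = (4 - (2)·-1.270 - (3)·-0.344 - (-1)·-1.650) / (-10) = -0.592
  x_4 = (-5 - (4)·-1.270 - (4)·-0.344 - (-2)·0.500) / (12) = 0.205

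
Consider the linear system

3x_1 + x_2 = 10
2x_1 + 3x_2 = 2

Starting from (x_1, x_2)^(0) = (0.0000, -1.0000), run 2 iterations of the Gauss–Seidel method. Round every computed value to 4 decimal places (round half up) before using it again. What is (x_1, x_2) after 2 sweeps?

Iteration 1:
  x_1 = (10 - (1)·-1.0000) / (3) = 3.6667
  x_2 = (2 - (2)·3.6667) / (3) = -1.7778
Iteration 2:
  x_1 = (10 - (1)·-1.7778) / (3) = 3.9259
  x_2 = (2 - (2)·3.9259) / (3) = -1.9506

(3.9259, -1.9506)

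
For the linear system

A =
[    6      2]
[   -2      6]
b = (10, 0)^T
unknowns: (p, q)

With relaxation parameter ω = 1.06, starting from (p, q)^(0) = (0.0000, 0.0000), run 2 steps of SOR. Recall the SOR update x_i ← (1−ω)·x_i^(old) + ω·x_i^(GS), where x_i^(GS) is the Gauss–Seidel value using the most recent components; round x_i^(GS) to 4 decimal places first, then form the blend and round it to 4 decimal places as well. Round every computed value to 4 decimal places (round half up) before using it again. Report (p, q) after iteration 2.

(1.4401, 0.4713)

Iteration 1:
  p: GS value = (10 - (2)·0.0000) / (6) = 1.6667;  p ← (1−ω)·0.0000 + ω·1.6667 = 1.7667
  q: GS value = (0 - (-2)·1.7667) / (6) = 0.5889;  q ← (1−ω)·0.0000 + ω·0.5889 = 0.6242
Iteration 2:
  p: GS value = (10 - (2)·0.6242) / (6) = 1.4586;  p ← (1−ω)·1.7667 + ω·1.4586 = 1.4401
  q: GS value = (0 - (-2)·1.4401) / (6) = 0.4800;  q ← (1−ω)·0.6242 + ω·0.4800 = 0.4713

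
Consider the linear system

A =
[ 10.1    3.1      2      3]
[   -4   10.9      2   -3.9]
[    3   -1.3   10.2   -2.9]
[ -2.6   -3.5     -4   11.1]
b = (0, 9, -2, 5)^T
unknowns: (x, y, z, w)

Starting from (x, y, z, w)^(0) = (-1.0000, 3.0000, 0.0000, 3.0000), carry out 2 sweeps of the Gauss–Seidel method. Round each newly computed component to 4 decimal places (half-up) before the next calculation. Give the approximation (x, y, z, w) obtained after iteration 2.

(-0.9131, 0.5657, 0.4006, 0.5593)

Iteration 1:
  x = (0 - (3.1)·3.0000 - (2)·0.0000 - (3)·3.0000) / (10.1) = -1.8119
  y = (9 - (-4)·-1.8119 - (2)·0.0000 - (-3.9)·3.0000) / (10.9) = 1.2342
  z = (-2 - (3)·-1.8119 - (-1.3)·1.2342 - (-2.9)·3.0000) / (10.2) = 1.3471
  w = (5 - (-2.6)·-1.8119 - (-3.5)·1.2342 - (-4)·1.3471) / (11.1) = 0.9006
Iteration 2:
  x = (0 - (3.1)·1.2342 - (2)·1.3471 - (3)·0.9006) / (10.1) = -0.9131
  y = (9 - (-4)·-0.9131 - (2)·1.3471 - (-3.9)·0.9006) / (10.9) = 0.5657
  z = (-2 - (3)·-0.9131 - (-1.3)·0.5657 - (-2.9)·0.9006) / (10.2) = 0.4006
  w = (5 - (-2.6)·-0.9131 - (-3.5)·0.5657 - (-4)·0.4006) / (11.1) = 0.5593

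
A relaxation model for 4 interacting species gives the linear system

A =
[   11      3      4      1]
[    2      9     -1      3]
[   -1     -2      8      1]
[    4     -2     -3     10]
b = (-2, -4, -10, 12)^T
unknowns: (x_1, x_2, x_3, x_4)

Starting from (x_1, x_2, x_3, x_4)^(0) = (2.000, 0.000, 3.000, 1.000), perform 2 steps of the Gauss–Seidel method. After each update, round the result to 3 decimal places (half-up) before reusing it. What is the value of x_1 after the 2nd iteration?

0.319

Iteration 1:
  x_1 = (-2 - (3)·0.000 - (4)·3.000 - (1)·1.000) / (11) = -1.364
  x_2 = (-4 - (2)·-1.364 - (-1)·3.000 - (3)·1.000) / (9) = -0.141
  x_3 = (-10 - (-1)·-1.364 - (-2)·-0.141 - (1)·1.000) / (8) = -1.581
  x_4 = (12 - (4)·-1.364 - (-2)·-0.141 - (-3)·-1.581) / (10) = 1.243
Iteration 2:
  x_1 = (-2 - (3)·-0.141 - (4)·-1.581 - (1)·1.243) / (11) = 0.319
  x_2 = (-4 - (2)·0.319 - (-1)·-1.581 - (3)·1.243) / (9) = -1.105
  x_3 = (-10 - (-1)·0.319 - (-2)·-1.105 - (1)·1.243) / (8) = -1.642
  x_4 = (12 - (4)·0.319 - (-2)·-1.105 - (-3)·-1.642) / (10) = 0.359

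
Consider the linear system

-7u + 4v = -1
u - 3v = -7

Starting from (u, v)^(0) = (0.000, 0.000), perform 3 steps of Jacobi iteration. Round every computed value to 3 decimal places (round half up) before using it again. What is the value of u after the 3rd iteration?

Iteration 1:
  u = (-1 - (4)·0.000) / (-7) = 0.143
  v = (-7 - (1)·0.000) / (-3) = 2.333
Iteration 2:
  u = (-1 - (4)·2.333) / (-7) = 1.476
  v = (-7 - (1)·0.143) / (-3) = 2.381
Iteration 3:
  u = (-1 - (4)·2.381) / (-7) = 1.503
  v = (-7 - (1)·1.476) / (-3) = 2.825

1.503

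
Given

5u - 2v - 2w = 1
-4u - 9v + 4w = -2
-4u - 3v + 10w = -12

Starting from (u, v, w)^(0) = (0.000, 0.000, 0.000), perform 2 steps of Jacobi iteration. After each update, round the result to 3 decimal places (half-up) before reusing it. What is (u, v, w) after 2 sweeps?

Iteration 1:
  u = (1 - (-2)·0.000 - (-2)·0.000) / (5) = 0.200
  v = (-2 - (-4)·0.000 - (4)·0.000) / (-9) = 0.222
  w = (-12 - (-4)·0.000 - (-3)·0.000) / (10) = -1.200
Iteration 2:
  u = (1 - (-2)·0.222 - (-2)·-1.200) / (5) = -0.191
  v = (-2 - (-4)·0.200 - (4)·-1.200) / (-9) = -0.400
  w = (-12 - (-4)·0.200 - (-3)·0.222) / (10) = -1.053

(-0.191, -0.400, -1.053)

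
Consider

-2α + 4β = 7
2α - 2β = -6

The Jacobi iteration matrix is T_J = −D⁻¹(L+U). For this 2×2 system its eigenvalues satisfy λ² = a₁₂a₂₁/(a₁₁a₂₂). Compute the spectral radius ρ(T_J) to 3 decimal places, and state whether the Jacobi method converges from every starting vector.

a₁₂a₂₁/(a₁₁a₂₂) = (4)·(2) / ((-2)·(-2)) = 2.000000
ρ = √|2.000000| = √2.000000 = 1.414
ρ > 1, so Jacobi diverges

1.414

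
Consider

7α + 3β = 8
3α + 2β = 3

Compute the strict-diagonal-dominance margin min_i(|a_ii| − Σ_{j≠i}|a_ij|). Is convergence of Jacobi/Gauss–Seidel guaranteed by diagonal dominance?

row 1: |7| − (3) = 4
row 2: |2| − (3) = -1
minimum over rows = -1 → not strictly diagonally dominant

-1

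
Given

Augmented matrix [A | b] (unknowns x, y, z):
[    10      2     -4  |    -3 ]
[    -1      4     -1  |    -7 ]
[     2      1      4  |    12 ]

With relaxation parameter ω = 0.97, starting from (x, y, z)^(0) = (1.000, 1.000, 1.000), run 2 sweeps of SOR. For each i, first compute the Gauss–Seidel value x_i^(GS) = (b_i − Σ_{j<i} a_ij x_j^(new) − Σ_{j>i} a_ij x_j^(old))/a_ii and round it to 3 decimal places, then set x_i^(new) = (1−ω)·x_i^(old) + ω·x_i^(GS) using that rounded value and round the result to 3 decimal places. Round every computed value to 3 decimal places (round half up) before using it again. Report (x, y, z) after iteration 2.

Iteration 1:
  x: GS value = (-3 - (2)·1.000 - (-4)·1.000) / (10) = -0.100;  x ← (1−ω)·1.000 + ω·-0.100 = -0.067
  y: GS value = (-7 - (-1)·-0.067 - (-1)·1.000) / (4) = -1.517;  y ← (1−ω)·1.000 + ω·-1.517 = -1.441
  z: GS value = (12 - (2)·-0.067 - (1)·-1.441) / (4) = 3.394;  z ← (1−ω)·1.000 + ω·3.394 = 3.322
Iteration 2:
  x: GS value = (-3 - (2)·-1.441 - (-4)·3.322) / (10) = 1.317;  x ← (1−ω)·-0.067 + ω·1.317 = 1.275
  y: GS value = (-7 - (-1)·1.275 - (-1)·3.322) / (4) = -0.601;  y ← (1−ω)·-1.441 + ω·-0.601 = -0.626
  z: GS value = (12 - (2)·1.275 - (1)·-0.626) / (4) = 2.519;  z ← (1−ω)·3.322 + ω·2.519 = 2.543

(1.275, -0.626, 2.543)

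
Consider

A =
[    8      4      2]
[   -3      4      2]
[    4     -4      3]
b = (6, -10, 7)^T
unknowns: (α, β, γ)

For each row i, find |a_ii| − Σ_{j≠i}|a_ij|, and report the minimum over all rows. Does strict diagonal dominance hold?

-5

row 1: |8| − (4+2) = 2
row 2: |4| − (3+2) = -1
row 3: |3| − (4+4) = -5
minimum over rows = -5 → not strictly diagonally dominant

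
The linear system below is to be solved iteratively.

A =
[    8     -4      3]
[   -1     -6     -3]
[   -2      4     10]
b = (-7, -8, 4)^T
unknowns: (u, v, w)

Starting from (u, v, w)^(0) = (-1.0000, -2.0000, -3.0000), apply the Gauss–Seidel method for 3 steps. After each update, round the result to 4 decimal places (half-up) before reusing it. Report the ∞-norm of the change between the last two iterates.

0.9840

Iteration 1:
  u = (-7 - (-4)·-2.0000 - (3)·-3.0000) / (8) = -0.7500
  v = (-8 - (-1)·-0.7500 - (-3)·-3.0000) / (-6) = 2.9583
  w = (4 - (-2)·-0.7500 - (4)·2.9583) / (10) = -0.9333
Iteration 2:
  u = (-7 - (-4)·2.9583 - (3)·-0.9333) / (8) = 0.9541
  v = (-8 - (-1)·0.9541 - (-3)·-0.9333) / (-6) = 1.6410
  w = (4 - (-2)·0.9541 - (4)·1.6410) / (10) = -0.0656
Iteration 3:
  u = (-7 - (-4)·1.6410 - (3)·-0.0656) / (8) = -0.0299
  v = (-8 - (-1)·-0.0299 - (-3)·-0.0656) / (-6) = 1.3711
  w = (4 - (-2)·-0.0299 - (4)·1.3711) / (10) = -0.1544
Change: (-0.9840, -0.2699, -0.0888) → max |·| = 0.9840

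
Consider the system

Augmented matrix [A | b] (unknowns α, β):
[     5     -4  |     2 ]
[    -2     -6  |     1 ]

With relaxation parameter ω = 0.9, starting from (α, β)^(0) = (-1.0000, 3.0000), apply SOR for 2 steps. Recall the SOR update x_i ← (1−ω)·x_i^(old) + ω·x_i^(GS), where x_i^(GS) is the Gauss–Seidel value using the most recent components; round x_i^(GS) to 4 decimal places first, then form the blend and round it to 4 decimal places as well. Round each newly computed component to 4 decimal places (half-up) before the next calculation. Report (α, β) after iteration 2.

Iteration 1:
  α: GS value = (2 - (-4)·3.0000) / (5) = 2.8000;  α ← (1−ω)·-1.0000 + ω·2.8000 = 2.4200
  β: GS value = (1 - (-2)·2.4200) / (-6) = -0.9733;  β ← (1−ω)·3.0000 + ω·-0.9733 = -0.5760
Iteration 2:
  α: GS value = (2 - (-4)·-0.5760) / (5) = -0.0608;  α ← (1−ω)·2.4200 + ω·-0.0608 = 0.1873
  β: GS value = (1 - (-2)·0.1873) / (-6) = -0.2291;  β ← (1−ω)·-0.5760 + ω·-0.2291 = -0.2638

(0.1873, -0.2638)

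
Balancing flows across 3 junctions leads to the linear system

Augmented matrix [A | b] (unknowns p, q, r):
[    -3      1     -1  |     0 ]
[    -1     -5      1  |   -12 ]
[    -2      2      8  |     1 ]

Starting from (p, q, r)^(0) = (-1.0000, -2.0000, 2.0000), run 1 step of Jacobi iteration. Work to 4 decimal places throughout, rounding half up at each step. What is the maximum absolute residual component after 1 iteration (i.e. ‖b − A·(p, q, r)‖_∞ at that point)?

Iteration 1:
  p = (0 - (1)·-2.0000 - (-1)·2.0000) / (-3) = -1.3333
  q = (-12 - (-1)·-1.0000 - (1)·2.0000) / (-5) = 3.0000
  r = (1 - (-2)·-1.0000 - (2)·-2.0000) / (8) = 0.3750
Residual b − A·x = (-6.6249, 1.2917, -10.6666); ∞-norm = 10.6666

10.6666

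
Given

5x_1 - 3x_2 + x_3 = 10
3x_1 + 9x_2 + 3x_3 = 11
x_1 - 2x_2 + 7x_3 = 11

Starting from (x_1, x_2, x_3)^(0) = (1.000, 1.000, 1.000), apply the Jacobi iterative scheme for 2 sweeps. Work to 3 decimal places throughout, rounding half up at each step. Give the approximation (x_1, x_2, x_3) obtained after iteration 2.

Iteration 1:
  x_1 = (10 - (-3)·1.000 - (1)·1.000) / (5) = 2.400
  x_2 = (11 - (3)·1.000 - (3)·1.000) / (9) = 0.556
  x_3 = (11 - (1)·1.000 - (-2)·1.000) / (7) = 1.714
Iteration 2:
  x_1 = (10 - (-3)·0.556 - (1)·1.714) / (5) = 1.991
  x_2 = (11 - (3)·2.400 - (3)·1.714) / (9) = -0.149
  x_3 = (11 - (1)·2.400 - (-2)·0.556) / (7) = 1.387

(1.991, -0.149, 1.387)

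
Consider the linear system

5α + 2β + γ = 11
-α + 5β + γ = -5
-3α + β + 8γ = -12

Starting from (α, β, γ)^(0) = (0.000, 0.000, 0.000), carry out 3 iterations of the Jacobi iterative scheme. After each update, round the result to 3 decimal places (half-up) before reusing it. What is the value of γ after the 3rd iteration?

-0.380

Iteration 1:
  α = (11 - (2)·0.000 - (1)·0.000) / (5) = 2.200
  β = (-5 - (-1)·0.000 - (1)·0.000) / (5) = -1.000
  γ = (-12 - (-3)·0.000 - (1)·0.000) / (8) = -1.500
Iteration 2:
  α = (11 - (2)·-1.000 - (1)·-1.500) / (5) = 2.900
  β = (-5 - (-1)·2.200 - (1)·-1.500) / (5) = -0.260
  γ = (-12 - (-3)·2.200 - (1)·-1.000) / (8) = -0.550
Iteration 3:
  α = (11 - (2)·-0.260 - (1)·-0.550) / (5) = 2.414
  β = (-5 - (-1)·2.900 - (1)·-0.550) / (5) = -0.310
  γ = (-12 - (-3)·2.900 - (1)·-0.260) / (8) = -0.380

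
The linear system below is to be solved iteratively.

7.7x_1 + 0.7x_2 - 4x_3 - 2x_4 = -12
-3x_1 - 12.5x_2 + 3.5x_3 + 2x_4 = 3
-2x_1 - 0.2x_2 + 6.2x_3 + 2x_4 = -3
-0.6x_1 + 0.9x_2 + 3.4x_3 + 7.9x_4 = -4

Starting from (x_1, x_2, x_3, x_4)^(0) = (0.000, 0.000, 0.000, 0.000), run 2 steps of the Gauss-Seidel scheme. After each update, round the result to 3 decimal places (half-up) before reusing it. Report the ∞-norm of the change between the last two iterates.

Iteration 1:
  x_1 = (-12 - (0.7)·0.000 - (-4)·0.000 - (-2)·0.000) / (7.7) = -1.558
  x_2 = (3 - (-3)·-1.558 - (3.5)·0.000 - (2)·0.000) / (-12.5) = 0.134
  x_3 = (-3 - (-2)·-1.558 - (-0.2)·0.134 - (2)·0.000) / (6.2) = -0.982
  x_4 = (-4 - (-0.6)·-1.558 - (0.9)·0.134 - (3.4)·-0.982) / (7.9) = -0.217
Iteration 2:
  x_1 = (-12 - (0.7)·0.134 - (-4)·-0.982 - (-2)·-0.217) / (7.7) = -2.137
  x_2 = (3 - (-3)·-2.137 - (3.5)·-0.982 - (2)·-0.217) / (-12.5) = -0.037
  x_3 = (-3 - (-2)·-2.137 - (-0.2)·-0.037 - (2)·-0.217) / (6.2) = -1.104
  x_4 = (-4 - (-0.6)·-2.137 - (0.9)·-0.037 - (3.4)·-1.104) / (7.9) = -0.189
Change: (-0.579, -0.171, -0.122, 0.028) → max |·| = 0.579

0.579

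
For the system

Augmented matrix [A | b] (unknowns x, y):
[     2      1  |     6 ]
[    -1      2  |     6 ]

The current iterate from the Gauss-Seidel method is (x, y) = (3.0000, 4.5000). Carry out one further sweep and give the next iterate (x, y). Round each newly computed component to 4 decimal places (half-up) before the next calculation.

One sweep:
  x = (6 - (1)·4.5000) / (2) = 0.7500
  y = (6 - (-1)·0.7500) / (2) = 3.3750

(0.7500, 3.3750)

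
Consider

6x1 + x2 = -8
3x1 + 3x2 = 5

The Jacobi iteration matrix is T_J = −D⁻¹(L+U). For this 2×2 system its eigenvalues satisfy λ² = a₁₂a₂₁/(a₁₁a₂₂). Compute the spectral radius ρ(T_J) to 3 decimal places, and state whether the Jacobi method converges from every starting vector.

a₁₂a₂₁/(a₁₁a₂₂) = (1)·(3) / ((6)·(3)) = 0.166667
ρ = √|0.166667| = √0.166667 = 0.408
ρ < 1, so Jacobi converges

0.408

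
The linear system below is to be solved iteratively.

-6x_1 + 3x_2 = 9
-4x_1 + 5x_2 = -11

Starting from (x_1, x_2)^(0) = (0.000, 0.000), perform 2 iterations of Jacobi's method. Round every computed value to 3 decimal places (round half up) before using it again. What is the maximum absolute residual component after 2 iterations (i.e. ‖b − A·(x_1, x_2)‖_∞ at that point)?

Iteration 1:
  x_1 = (9 - (3)·0.000) / (-6) = -1.500
  x_2 = (-11 - (-4)·0.000) / (5) = -2.200
Iteration 2:
  x_1 = (9 - (3)·-2.200) / (-6) = -2.600
  x_2 = (-11 - (-4)·-1.500) / (5) = -3.400
Residual b − A·x = (3.600, -4.400); ∞-norm = 4.400

4.400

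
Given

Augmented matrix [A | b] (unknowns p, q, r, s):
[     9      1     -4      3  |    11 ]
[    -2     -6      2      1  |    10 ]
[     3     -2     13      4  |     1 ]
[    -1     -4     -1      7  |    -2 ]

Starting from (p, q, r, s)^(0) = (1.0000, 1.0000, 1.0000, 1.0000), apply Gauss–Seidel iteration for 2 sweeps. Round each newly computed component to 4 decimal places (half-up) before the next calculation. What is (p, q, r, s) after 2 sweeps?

Iteration 1:
  p = (11 - (1)·1.0000 - (-4)·1.0000 - (3)·1.0000) / (9) = 1.2222
  q = (10 - (-2)·1.2222 - (2)·1.0000 - (1)·1.0000) / (-6) = -1.5741
  r = (1 - (3)·1.2222 - (-2)·-1.5741 - (4)·1.0000) / (13) = -0.7550
  s = (-2 - (-1)·1.2222 - (-4)·-1.5741 - (-1)·-0.7550) / (7) = -1.1185
Iteration 2:
  p = (11 - (1)·-1.5741 - (-4)·-0.7550 - (3)·-1.1185) / (9) = 1.4344
  q = (10 - (-2)·1.4344 - (2)·-0.7550 - (1)·-1.1185) / (-6) = -2.5829
  r = (1 - (3)·1.4344 - (-2)·-2.5829 - (4)·-1.1185) / (13) = -0.3073
  s = (-2 - (-1)·1.4344 - (-4)·-2.5829 - (-1)·-0.3073) / (7) = -1.6006

(1.4344, -2.5829, -0.3073, -1.6006)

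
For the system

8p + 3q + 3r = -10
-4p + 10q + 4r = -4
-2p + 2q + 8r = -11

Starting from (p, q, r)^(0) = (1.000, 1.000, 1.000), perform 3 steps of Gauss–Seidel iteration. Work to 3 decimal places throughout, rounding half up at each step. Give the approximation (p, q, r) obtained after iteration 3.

(-0.768, -0.132, -1.534)

Iteration 1:
  p = (-10 - (3)·1.000 - (3)·1.000) / (8) = -2.000
  q = (-4 - (-4)·-2.000 - (4)·1.000) / (10) = -1.600
  r = (-11 - (-2)·-2.000 - (2)·-1.600) / (8) = -1.475
Iteration 2:
  p = (-10 - (3)·-1.600 - (3)·-1.475) / (8) = -0.097
  q = (-4 - (-4)·-0.097 - (4)·-1.475) / (10) = 0.151
  r = (-11 - (-2)·-0.097 - (2)·0.151) / (8) = -1.437
Iteration 3:
  p = (-10 - (3)·0.151 - (3)·-1.437) / (8) = -0.768
  q = (-4 - (-4)·-0.768 - (4)·-1.437) / (10) = -0.132
  r = (-11 - (-2)·-0.768 - (2)·-0.132) / (8) = -1.534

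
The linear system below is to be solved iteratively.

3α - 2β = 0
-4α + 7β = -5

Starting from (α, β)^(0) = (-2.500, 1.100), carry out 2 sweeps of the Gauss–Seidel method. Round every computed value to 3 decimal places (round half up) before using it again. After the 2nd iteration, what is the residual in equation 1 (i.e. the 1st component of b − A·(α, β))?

Iteration 1:
  α = (0 - (-2)·1.100) / (3) = 0.733
  β = (-5 - (-4)·0.733) / (7) = -0.295
Iteration 2:
  α = (0 - (-2)·-0.295) / (3) = -0.197
  β = (-5 - (-4)·-0.197) / (7) = -0.827
Residual b − A·x = (-1.063, 0.001)

-1.063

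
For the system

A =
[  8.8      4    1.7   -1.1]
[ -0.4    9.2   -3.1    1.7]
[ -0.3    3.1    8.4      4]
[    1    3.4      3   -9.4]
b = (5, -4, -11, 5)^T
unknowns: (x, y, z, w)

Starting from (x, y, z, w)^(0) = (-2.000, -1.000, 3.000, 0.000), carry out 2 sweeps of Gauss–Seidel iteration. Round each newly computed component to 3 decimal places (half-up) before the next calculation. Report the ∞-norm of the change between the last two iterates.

Iteration 1:
  x = (5 - (4)·-1.000 - (1.7)·3.000 - (-1.1)·0.000) / (8.8) = 0.443
  y = (-4 - (-0.4)·0.443 - (-3.1)·3.000 - (1.7)·0.000) / (9.2) = 0.595
  z = (-11 - (-0.3)·0.443 - (3.1)·0.595 - (4)·0.000) / (8.4) = -1.513
  w = (5 - (1)·0.443 - (3.4)·0.595 - (3)·-1.513) / (-9.4) = -0.752
Iteration 2:
  x = (5 - (4)·0.595 - (1.7)·-1.513 - (-1.1)·-0.752) / (8.8) = 0.496
  y = (-4 - (-0.4)·0.496 - (-3.1)·-1.513 - (1.7)·-0.752) / (9.2) = -0.784
  z = (-11 - (-0.3)·0.496 - (3.1)·-0.784 - (4)·-0.752) / (8.4) = -0.644
  w = (5 - (1)·0.496 - (3.4)·-0.784 - (3)·-0.644) / (-9.4) = -0.968
Change: (0.053, -1.379, 0.869, -0.216) → max |·| = 1.379

1.379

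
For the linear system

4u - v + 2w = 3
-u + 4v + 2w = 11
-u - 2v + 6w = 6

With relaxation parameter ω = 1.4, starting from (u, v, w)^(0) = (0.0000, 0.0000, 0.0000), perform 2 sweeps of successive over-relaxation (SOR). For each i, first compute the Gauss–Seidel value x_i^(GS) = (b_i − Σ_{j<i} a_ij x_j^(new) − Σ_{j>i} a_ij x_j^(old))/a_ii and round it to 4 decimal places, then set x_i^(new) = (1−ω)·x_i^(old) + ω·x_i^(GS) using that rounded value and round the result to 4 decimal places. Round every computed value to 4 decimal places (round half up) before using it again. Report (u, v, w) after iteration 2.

Iteration 1:
  u: GS value = (3 - (-1)·0.0000 - (2)·0.0000) / (4) = 0.7500;  u ← (1−ω)·0.0000 + ω·0.7500 = 1.0500
  v: GS value = (11 - (-1)·1.0500 - (2)·0.0000) / (4) = 3.0125;  v ← (1−ω)·0.0000 + ω·3.0125 = 4.2175
  w: GS value = (6 - (-1)·1.0500 - (-2)·4.2175) / (6) = 2.5808;  w ← (1−ω)·0.0000 + ω·2.5808 = 3.6131
Iteration 2:
  u: GS value = (3 - (-1)·4.2175 - (2)·3.6131) / (4) = -0.0022;  u ← (1−ω)·1.0500 + ω·-0.0022 = -0.4231
  v: GS value = (11 - (-1)·-0.4231 - (2)·3.6131) / (4) = 0.8377;  v ← (1−ω)·4.2175 + ω·0.8377 = -0.5142
  w: GS value = (6 - (-1)·-0.4231 - (-2)·-0.5142) / (6) = 0.7581;  w ← (1−ω)·3.6131 + ω·0.7581 = -0.3839

(-0.4231, -0.5142, -0.3839)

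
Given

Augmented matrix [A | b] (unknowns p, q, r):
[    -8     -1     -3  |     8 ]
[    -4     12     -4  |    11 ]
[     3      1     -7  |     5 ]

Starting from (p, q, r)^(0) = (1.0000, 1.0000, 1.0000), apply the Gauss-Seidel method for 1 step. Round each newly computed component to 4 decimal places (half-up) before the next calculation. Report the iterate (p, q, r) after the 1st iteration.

Iteration 1:
  p = (8 - (-1)·1.0000 - (-3)·1.0000) / (-8) = -1.5000
  q = (11 - (-4)·-1.5000 - (-4)·1.0000) / (12) = 0.7500
  r = (5 - (3)·-1.5000 - (1)·0.7500) / (-7) = -1.2500

(-1.5000, 0.7500, -1.2500)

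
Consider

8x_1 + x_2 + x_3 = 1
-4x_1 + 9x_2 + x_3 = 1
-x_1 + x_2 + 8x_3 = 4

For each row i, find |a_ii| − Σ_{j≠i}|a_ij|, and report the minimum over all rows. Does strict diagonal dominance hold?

row 1: |8| − (1+1) = 6
row 2: |9| − (4+1) = 4
row 3: |8| − (1+1) = 6
minimum over rows = 4 → strictly diagonally dominant (convergence guaranteed)

4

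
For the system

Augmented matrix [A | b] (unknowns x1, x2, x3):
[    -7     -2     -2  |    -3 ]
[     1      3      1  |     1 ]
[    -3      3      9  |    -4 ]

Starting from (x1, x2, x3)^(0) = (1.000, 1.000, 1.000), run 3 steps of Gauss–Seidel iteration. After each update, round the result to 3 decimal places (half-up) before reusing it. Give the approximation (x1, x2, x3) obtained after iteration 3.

(0.442, 0.307, -0.399)

Iteration 1:
  x1 = (-3 - (-2)·1.000 - (-2)·1.000) / (-7) = -0.143
  x2 = (1 - (1)·-0.143 - (1)·1.000) / (3) = 0.048
  x3 = (-4 - (-3)·-0.143 - (3)·0.048) / (9) = -0.508
Iteration 2:
  x1 = (-3 - (-2)·0.048 - (-2)·-0.508) / (-7) = 0.560
  x2 = (1 - (1)·0.560 - (1)·-0.508) / (3) = 0.316
  x3 = (-4 - (-3)·0.560 - (3)·0.316) / (9) = -0.363
Iteration 3:
  x1 = (-3 - (-2)·0.316 - (-2)·-0.363) / (-7) = 0.442
  x2 = (1 - (1)·0.442 - (1)·-0.363) / (3) = 0.307
  x3 = (-4 - (-3)·0.442 - (3)·0.307) / (9) = -0.399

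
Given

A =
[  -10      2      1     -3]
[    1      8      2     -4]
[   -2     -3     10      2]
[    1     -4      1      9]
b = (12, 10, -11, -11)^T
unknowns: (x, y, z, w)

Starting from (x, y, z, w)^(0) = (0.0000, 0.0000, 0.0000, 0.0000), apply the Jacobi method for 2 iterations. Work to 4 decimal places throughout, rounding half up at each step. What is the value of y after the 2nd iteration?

Iteration 1:
  x = (12 - (2)·0.0000 - (1)·0.0000 - (-3)·0.0000) / (-10) = -1.2000
  y = (10 - (1)·0.0000 - (2)·0.0000 - (-4)·0.0000) / (8) = 1.2500
  z = (-11 - (-2)·0.0000 - (-3)·0.0000 - (2)·0.0000) / (10) = -1.1000
  w = (-11 - (1)·0.0000 - (-4)·0.0000 - (1)·0.0000) / (9) = -1.2222
Iteration 2:
  x = (12 - (2)·1.2500 - (1)·-1.1000 - (-3)·-1.2222) / (-10) = -0.6933
  y = (10 - (1)·-1.2000 - (2)·-1.1000 - (-4)·-1.2222) / (8) = 1.0639
  z = (-11 - (-2)·-1.2000 - (-3)·1.2500 - (2)·-1.2222) / (10) = -0.7206
  w = (-11 - (1)·-1.2000 - (-4)·1.2500 - (1)·-1.1000) / (9) = -0.4111

1.0639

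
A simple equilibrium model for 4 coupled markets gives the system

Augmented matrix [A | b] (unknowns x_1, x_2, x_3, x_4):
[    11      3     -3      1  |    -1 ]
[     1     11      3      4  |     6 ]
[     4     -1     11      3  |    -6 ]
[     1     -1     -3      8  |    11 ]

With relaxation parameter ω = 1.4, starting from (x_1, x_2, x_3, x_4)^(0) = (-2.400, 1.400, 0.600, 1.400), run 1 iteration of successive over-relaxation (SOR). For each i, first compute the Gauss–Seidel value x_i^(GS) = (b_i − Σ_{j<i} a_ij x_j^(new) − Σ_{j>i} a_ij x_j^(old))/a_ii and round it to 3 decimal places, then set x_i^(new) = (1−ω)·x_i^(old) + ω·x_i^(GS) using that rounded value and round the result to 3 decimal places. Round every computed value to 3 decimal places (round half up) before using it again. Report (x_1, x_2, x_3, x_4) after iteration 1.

(0.350, -0.783, -1.816, 0.213)

Iteration 1:
  x_1: GS value = (-1 - (3)·1.400 - (-3)·0.600 - (1)·1.400) / (11) = -0.436;  x_1 ← (1−ω)·-2.400 + ω·-0.436 = 0.350
  x_2: GS value = (6 - (1)·0.350 - (3)·0.600 - (4)·1.400) / (11) = -0.159;  x_2 ← (1−ω)·1.400 + ω·-0.159 = -0.783
  x_3: GS value = (-6 - (4)·0.350 - (-1)·-0.783 - (3)·1.400) / (11) = -1.126;  x_3 ← (1−ω)·0.600 + ω·-1.126 = -1.816
  x_4: GS value = (11 - (1)·0.350 - (-1)·-0.783 - (-3)·-1.816) / (8) = 0.552;  x_4 ← (1−ω)·1.400 + ω·0.552 = 0.213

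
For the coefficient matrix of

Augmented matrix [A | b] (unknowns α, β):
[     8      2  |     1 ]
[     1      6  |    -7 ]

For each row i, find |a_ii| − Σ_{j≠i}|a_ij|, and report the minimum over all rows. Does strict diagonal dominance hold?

row 1: |8| − (2) = 6
row 2: |6| − (1) = 5
minimum over rows = 5 → strictly diagonally dominant (convergence guaranteed)

5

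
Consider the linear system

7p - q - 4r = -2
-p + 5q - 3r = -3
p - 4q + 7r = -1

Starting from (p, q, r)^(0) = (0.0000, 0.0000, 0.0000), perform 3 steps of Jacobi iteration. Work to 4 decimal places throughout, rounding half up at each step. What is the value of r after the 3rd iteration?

Iteration 1:
  p = (-2 - (-1)·0.0000 - (-4)·0.0000) / (7) = -0.2857
  q = (-3 - (-1)·0.0000 - (-3)·0.0000) / (5) = -0.6000
  r = (-1 - (1)·0.0000 - (-4)·0.0000) / (7) = -0.1429
Iteration 2:
  p = (-2 - (-1)·-0.6000 - (-4)·-0.1429) / (7) = -0.4531
  q = (-3 - (-1)·-0.2857 - (-3)·-0.1429) / (5) = -0.7429
  r = (-1 - (1)·-0.2857 - (-4)·-0.6000) / (7) = -0.4449
Iteration 3:
  p = (-2 - (-1)·-0.7429 - (-4)·-0.4449) / (7) = -0.6461
  q = (-3 - (-1)·-0.4531 - (-3)·-0.4449) / (5) = -0.9576
  r = (-1 - (1)·-0.4531 - (-4)·-0.7429) / (7) = -0.5026

-0.5026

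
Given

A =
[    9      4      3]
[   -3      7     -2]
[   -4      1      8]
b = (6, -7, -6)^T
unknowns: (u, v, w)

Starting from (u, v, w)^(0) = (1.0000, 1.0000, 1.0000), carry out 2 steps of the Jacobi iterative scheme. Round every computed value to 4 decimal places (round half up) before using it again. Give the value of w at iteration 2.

Iteration 1:
  u = (6 - (4)·1.0000 - (3)·1.0000) / (9) = -0.1111
  v = (-7 - (-3)·1.0000 - (-2)·1.0000) / (7) = -0.2857
  w = (-6 - (-4)·1.0000 - (1)·1.0000) / (8) = -0.3750
Iteration 2:
  u = (6 - (4)·-0.2857 - (3)·-0.3750) / (9) = 0.9186
  v = (-7 - (-3)·-0.1111 - (-2)·-0.3750) / (7) = -1.1548
  w = (-6 - (-4)·-0.1111 - (1)·-0.2857) / (8) = -0.7698

-0.7698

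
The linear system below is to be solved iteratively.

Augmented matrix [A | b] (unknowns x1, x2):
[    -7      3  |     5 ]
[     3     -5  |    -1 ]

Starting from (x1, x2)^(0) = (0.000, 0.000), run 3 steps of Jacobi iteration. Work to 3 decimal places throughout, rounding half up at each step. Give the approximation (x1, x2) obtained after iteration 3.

(-0.812, -0.177)

Iteration 1:
  x1 = (5 - (3)·0.000) / (-7) = -0.714
  x2 = (-1 - (3)·0.000) / (-5) = 0.200
Iteration 2:
  x1 = (5 - (3)·0.200) / (-7) = -0.629
  x2 = (-1 - (3)·-0.714) / (-5) = -0.228
Iteration 3:
  x1 = (5 - (3)·-0.228) / (-7) = -0.812
  x2 = (-1 - (3)·-0.629) / (-5) = -0.177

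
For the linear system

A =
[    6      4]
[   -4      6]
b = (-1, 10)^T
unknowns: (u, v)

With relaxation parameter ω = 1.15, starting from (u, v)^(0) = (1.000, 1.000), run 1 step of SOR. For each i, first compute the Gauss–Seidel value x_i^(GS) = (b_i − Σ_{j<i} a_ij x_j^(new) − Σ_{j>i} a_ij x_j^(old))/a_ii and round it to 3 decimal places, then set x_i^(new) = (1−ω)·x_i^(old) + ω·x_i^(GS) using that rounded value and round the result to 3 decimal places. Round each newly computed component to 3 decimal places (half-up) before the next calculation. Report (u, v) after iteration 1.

(-1.108, 0.917)

Iteration 1:
  u: GS value = (-1 - (4)·1.000) / (6) = -0.833;  u ← (1−ω)·1.000 + ω·-0.833 = -1.108
  v: GS value = (10 - (-4)·-1.108) / (6) = 0.928;  v ← (1−ω)·1.000 + ω·0.928 = 0.917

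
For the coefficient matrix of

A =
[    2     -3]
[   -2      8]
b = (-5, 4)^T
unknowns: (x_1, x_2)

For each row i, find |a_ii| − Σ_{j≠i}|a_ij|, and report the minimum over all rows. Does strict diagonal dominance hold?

-1

row 1: |2| − (3) = -1
row 2: |8| − (2) = 6
minimum over rows = -1 → not strictly diagonally dominant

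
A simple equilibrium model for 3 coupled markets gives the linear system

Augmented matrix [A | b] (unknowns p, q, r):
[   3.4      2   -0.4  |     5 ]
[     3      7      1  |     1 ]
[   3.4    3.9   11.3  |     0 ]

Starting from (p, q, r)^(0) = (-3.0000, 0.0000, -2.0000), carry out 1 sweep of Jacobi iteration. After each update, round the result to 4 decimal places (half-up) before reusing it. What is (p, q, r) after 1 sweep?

Iteration 1:
  p = (5 - (2)·0.0000 - (-0.4)·-2.0000) / (3.4) = 1.2353
  q = (1 - (3)·-3.0000 - (1)·-2.0000) / (7) = 1.7143
  r = (0 - (3.4)·-3.0000 - (3.9)·0.0000) / (11.3) = 0.9027

(1.2353, 1.7143, 0.9027)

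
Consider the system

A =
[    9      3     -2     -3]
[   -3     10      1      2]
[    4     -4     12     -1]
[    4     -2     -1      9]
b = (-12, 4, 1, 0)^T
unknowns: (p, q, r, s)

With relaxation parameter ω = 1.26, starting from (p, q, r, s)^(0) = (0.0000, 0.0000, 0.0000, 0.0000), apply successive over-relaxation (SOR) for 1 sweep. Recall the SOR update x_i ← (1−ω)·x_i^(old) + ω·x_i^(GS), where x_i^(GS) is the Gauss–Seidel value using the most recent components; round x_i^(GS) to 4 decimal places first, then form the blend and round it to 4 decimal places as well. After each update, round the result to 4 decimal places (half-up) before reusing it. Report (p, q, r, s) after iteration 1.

(-1.6800, -0.1310, 0.7556, 1.0099)

Iteration 1:
  p: GS value = (-12 - (3)·0.0000 - (-2)·0.0000 - (-3)·0.0000) / (9) = -1.3333;  p ← (1−ω)·0.0000 + ω·-1.3333 = -1.6800
  q: GS value = (4 - (-3)·-1.6800 - (1)·0.0000 - (2)·0.0000) / (10) = -0.1040;  q ← (1−ω)·0.0000 + ω·-0.1040 = -0.1310
  r: GS value = (1 - (4)·-1.6800 - (-4)·-0.1310 - (-1)·0.0000) / (12) = 0.5997;  r ← (1−ω)·0.0000 + ω·0.5997 = 0.7556
  s: GS value = (0 - (4)·-1.6800 - (-2)·-0.1310 - (-1)·0.7556) / (9) = 0.8015;  s ← (1−ω)·0.0000 + ω·0.8015 = 1.0099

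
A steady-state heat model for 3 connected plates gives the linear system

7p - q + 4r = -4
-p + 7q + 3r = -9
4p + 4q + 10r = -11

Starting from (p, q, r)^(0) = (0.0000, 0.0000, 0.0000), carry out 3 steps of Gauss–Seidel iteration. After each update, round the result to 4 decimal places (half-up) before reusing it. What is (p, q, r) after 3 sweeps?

Iteration 1:
  p = (-4 - (-1)·0.0000 - (4)·0.0000) / (7) = -0.5714
  q = (-9 - (-1)·-0.5714 - (3)·0.0000) / (7) = -1.3673
  r = (-11 - (4)·-0.5714 - (4)·-1.3673) / (10) = -0.3245
Iteration 2:
  p = (-4 - (-1)·-1.3673 - (4)·-0.3245) / (7) = -0.5813
  q = (-9 - (-1)·-0.5813 - (3)·-0.3245) / (7) = -1.2297
  r = (-11 - (4)·-0.5813 - (4)·-1.2297) / (10) = -0.3756
Iteration 3:
  p = (-4 - (-1)·-1.2297 - (4)·-0.3756) / (7) = -0.5325
  q = (-9 - (-1)·-0.5325 - (3)·-0.3756) / (7) = -1.2008
  r = (-11 - (4)·-0.5325 - (4)·-1.2008) / (10) = -0.4067

(-0.5325, -1.2008, -0.4067)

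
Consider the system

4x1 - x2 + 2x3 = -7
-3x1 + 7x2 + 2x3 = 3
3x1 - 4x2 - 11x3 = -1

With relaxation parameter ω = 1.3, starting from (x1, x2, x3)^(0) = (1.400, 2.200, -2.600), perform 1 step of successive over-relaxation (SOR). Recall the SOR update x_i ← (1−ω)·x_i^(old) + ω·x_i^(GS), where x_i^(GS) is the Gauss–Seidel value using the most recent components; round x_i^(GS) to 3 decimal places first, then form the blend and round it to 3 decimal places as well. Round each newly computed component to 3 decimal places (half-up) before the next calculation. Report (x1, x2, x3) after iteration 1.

(-0.290, 0.701, 0.464)

Iteration 1:
  x1: GS value = (-7 - (-1)·2.200 - (2)·-2.600) / (4) = 0.100;  x1 ← (1−ω)·1.400 + ω·0.100 = -0.290
  x2: GS value = (3 - (-3)·-0.290 - (2)·-2.600) / (7) = 1.047;  x2 ← (1−ω)·2.200 + ω·1.047 = 0.701
  x3: GS value = (-1 - (3)·-0.290 - (-4)·0.701) / (-11) = -0.243;  x3 ← (1−ω)·-2.600 + ω·-0.243 = 0.464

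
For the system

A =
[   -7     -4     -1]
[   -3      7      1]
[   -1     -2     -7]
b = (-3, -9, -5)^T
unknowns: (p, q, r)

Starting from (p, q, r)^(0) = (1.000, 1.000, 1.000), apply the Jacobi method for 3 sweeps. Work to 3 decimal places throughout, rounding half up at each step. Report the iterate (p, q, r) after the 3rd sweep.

Iteration 1:
  p = (-3 - (-4)·1.000 - (-1)·1.000) / (-7) = -0.286
  q = (-9 - (-3)·1.000 - (1)·1.000) / (7) = -1.000
  r = (-5 - (-1)·1.000 - (-2)·1.000) / (-7) = 0.286
Iteration 2:
  p = (-3 - (-4)·-1.000 - (-1)·0.286) / (-7) = 0.959
  q = (-9 - (-3)·-0.286 - (1)·0.286) / (7) = -1.449
  r = (-5 - (-1)·-0.286 - (-2)·-1.000) / (-7) = 1.041
Iteration 3:
  p = (-3 - (-4)·-1.449 - (-1)·1.041) / (-7) = 1.108
  q = (-9 - (-3)·0.959 - (1)·1.041) / (7) = -1.023
  r = (-5 - (-1)·0.959 - (-2)·-1.449) / (-7) = 0.991

(1.108, -1.023, 0.991)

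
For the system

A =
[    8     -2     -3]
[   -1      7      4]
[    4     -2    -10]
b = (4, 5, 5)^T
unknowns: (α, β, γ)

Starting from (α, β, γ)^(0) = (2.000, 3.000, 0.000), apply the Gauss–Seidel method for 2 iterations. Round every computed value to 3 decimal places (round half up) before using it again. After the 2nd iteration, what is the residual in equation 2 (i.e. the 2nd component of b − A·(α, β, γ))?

0.966

Iteration 1:
  α = (4 - (-2)·3.000 - (-3)·0.000) / (8) = 1.250
  β = (5 - (-1)·1.250 - (4)·0.000) / (7) = 0.893
  γ = (5 - (4)·1.250 - (-2)·0.893) / (-10) = -0.179
Iteration 2:
  α = (4 - (-2)·0.893 - (-3)·-0.179) / (8) = 0.656
  β = (5 - (-1)·0.656 - (4)·-0.179) / (7) = 0.910
  γ = (5 - (4)·0.656 - (-2)·0.910) / (-10) = -0.420
Residual b − A·x = (-0.688, 0.966, -0.004)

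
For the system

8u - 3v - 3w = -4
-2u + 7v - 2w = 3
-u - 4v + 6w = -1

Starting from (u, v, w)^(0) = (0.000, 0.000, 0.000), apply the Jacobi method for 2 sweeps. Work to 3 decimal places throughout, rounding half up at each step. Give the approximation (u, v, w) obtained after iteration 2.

Iteration 1:
  u = (-4 - (-3)·0.000 - (-3)·0.000) / (8) = -0.500
  v = (3 - (-2)·0.000 - (-2)·0.000) / (7) = 0.429
  w = (-1 - (-1)·0.000 - (-4)·0.000) / (6) = -0.167
Iteration 2:
  u = (-4 - (-3)·0.429 - (-3)·-0.167) / (8) = -0.402
  v = (3 - (-2)·-0.500 - (-2)·-0.167) / (7) = 0.238
  w = (-1 - (-1)·-0.500 - (-4)·0.429) / (6) = 0.036

(-0.402, 0.238, 0.036)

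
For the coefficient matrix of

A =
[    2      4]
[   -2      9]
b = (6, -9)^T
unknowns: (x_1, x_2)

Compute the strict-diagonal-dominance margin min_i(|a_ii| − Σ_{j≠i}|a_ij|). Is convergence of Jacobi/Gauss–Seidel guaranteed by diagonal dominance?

row 1: |2| − (4) = -2
row 2: |9| − (2) = 7
minimum over rows = -2 → not strictly diagonally dominant

-2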